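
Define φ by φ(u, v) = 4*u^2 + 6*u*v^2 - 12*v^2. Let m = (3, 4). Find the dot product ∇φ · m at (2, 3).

210

∂φ/∂u = 8*u + 6*v^2
∂φ/∂v = 12*u*v - 24*v
∇φ at (2, 3) = (70, 0)
∇φ · m = (70)(3) + (0)(4) = 210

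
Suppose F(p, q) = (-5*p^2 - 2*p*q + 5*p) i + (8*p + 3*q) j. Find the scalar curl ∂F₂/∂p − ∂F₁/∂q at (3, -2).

14

∂F₂/∂p = 8
∂F₁/∂q = -2*p
Scalar curl = 2*p + 8
At (3, -2): 14.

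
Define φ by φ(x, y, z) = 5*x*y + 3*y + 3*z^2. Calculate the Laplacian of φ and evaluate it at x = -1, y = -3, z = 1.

6

∂²φ/∂x² = 0
∂²φ/∂y² = 0
∂²φ/∂z² = 6
∇²φ = 6
At (-1, -3, 1): 6.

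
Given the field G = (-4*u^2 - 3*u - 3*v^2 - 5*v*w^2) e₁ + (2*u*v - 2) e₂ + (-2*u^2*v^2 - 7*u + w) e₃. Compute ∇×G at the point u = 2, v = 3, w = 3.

(-48, -11, 69)

(∇×G)₁ = ∂G₃/∂v − ∂G₂/∂w = -4*u^2*v
(∇×G)₂ = ∂G₁/∂w − ∂G₃/∂u = 4*u*v^2 - 10*v*w + 7
(∇×G)₃ = ∂G₂/∂u − ∂G₁/∂v = 8*v + 5*w^2
∇×G = (-4*u^2*v, 4*u*v^2 - 10*v*w + 7, 8*v + 5*w^2)
At (2, 3, 3): (-48, -11, 69).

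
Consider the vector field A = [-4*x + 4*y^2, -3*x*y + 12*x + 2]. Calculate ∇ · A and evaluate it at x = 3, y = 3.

-13

∂A₁/∂x = -4
∂A₂/∂y = -3*x
∇·A = -3*x - 4
At (3, 3): -13.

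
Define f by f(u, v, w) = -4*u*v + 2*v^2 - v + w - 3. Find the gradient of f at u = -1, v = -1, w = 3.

∂f/∂u = -4*v
∂f/∂v = -4*u + 4*v - 1
∂f/∂w = 1
∇f = (-4*v, -4*u + 4*v - 1, 1)
At (-1, -1, 3): (4, -1, 1).

(4, -1, 1)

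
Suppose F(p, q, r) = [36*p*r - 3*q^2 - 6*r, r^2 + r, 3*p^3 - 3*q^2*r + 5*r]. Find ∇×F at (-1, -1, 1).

(∇×F)₁ = ∂F₃/∂q − ∂F₂/∂r = -6*q*r - 2*r - 1
(∇×F)₂ = ∂F₁/∂r − ∂F₃/∂p = -9*p^2 + 36*p - 6
(∇×F)₃ = ∂F₂/∂p − ∂F₁/∂q = 6*q
∇×F = (-6*q*r - 2*r - 1, -9*p^2 + 36*p - 6, 6*q)
At (-1, -1, 1): (3, -51, -6).

(3, -51, -6)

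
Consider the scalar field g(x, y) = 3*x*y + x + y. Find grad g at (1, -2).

∂g/∂x = 3*y + 1
∂g/∂y = 3*x + 1
∇g = (3*y + 1, 3*x + 1)
At (1, -2): (-5, 4).

(-5, 4)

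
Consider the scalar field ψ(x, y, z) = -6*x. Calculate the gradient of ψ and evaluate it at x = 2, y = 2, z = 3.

∂ψ/∂x = -6
∂ψ/∂y = 0
∂ψ/∂z = 0
∇ψ = (-6, 0, 0)
At (2, 2, 3): (-6, 0, 0).

(-6, 0, 0)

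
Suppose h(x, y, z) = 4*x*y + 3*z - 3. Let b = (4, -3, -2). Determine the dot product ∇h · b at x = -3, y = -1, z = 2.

∂h/∂x = 4*y
∂h/∂y = 4*x
∂h/∂z = 3
∇h at (-3, -1, 2) = (-4, -12, 3)
∇h · b = (-4)(4) + (-12)(-3) + (3)(-2) = 14

14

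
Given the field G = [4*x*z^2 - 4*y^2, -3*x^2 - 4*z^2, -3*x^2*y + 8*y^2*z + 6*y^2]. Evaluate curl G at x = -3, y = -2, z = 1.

(-75, 12, 2)

(∇×G)₁ = ∂G₃/∂y − ∂G₂/∂z = -3*x^2 + 16*y*z + 12*y + 8*z
(∇×G)₂ = ∂G₁/∂z − ∂G₃/∂x = 6*x*y + 8*x*z
(∇×G)₃ = ∂G₂/∂x − ∂G₁/∂y = -6*x + 8*y
∇×G = (-3*x^2 + 16*y*z + 12*y + 8*z, 6*x*y + 8*x*z, -6*x + 8*y)
At (-3, -2, 1): (-75, 12, 2).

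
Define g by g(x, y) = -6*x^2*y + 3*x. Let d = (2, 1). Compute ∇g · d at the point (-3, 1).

∂g/∂x = -12*x*y + 3
∂g/∂y = -6*x^2
∇g at (-3, 1) = (39, -54)
∇g · d = (39)(2) + (-54)(1) = 24

24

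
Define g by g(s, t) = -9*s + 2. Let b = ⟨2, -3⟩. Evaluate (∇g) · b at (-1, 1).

∂g/∂s = -9
∂g/∂t = 0
∇g at (-1, 1) = (-9, 0)
∇g · b = (-9)(2) + (0)(-3) = -18

-18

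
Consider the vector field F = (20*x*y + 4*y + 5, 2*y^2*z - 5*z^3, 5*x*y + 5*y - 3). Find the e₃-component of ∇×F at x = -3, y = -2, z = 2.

56

(∇×F)_3 = ∂F₂/∂x − ∂F₁/∂y
= 0 − (20*x + 4)
= -20*x - 4
At (-3, -2, 2): 56.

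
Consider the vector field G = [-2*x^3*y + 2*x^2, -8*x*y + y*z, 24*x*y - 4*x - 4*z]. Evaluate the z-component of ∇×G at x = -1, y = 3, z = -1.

-26

(∇×G)_3 = ∂G₂/∂x − ∂G₁/∂y
= -8*y − (-2*x^3)
= 2*x^3 - 8*y
At (-1, 3, -1): -26.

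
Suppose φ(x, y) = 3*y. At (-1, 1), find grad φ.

∂φ/∂x = 0
∂φ/∂y = 3
∇φ = (0, 3)
At (-1, 1): (0, 3).

(0, 3)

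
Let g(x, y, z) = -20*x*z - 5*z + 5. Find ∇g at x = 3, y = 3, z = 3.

(-60, 0, -65)

∂g/∂x = -20*z
∂g/∂y = 0
∂g/∂z = -20*x - 5
∇g = (-20*z, 0, -20*x - 5)
At (3, 3, 3): (-60, 0, -65).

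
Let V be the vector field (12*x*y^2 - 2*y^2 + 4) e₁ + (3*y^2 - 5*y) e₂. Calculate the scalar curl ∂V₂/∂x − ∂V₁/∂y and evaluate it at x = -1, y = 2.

∂V₂/∂x = 0
∂V₁/∂y = 24*x*y - 4*y
Scalar curl = -24*x*y + 4*y
At (-1, 2): 56.

56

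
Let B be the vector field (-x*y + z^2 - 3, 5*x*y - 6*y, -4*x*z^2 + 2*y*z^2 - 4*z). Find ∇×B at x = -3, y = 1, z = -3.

(18, 30, 2)

(∇×B)₁ = ∂B₃/∂y − ∂B₂/∂z = 2*z^2
(∇×B)₂ = ∂B₁/∂z − ∂B₃/∂x = 4*z^2 + 2*z
(∇×B)₃ = ∂B₂/∂x − ∂B₁/∂y = x + 5*y
∇×B = (2*z^2, 4*z^2 + 2*z, x + 5*y)
At (-3, 1, -3): (18, 30, 2).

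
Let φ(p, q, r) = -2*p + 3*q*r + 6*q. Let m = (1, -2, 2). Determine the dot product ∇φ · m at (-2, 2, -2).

∂φ/∂p = -2
∂φ/∂q = 3*r + 6
∂φ/∂r = 3*q
∇φ at (-2, 2, -2) = (-2, 0, 6)
∇φ · m = (-2)(1) + (0)(-2) + (6)(2) = 10

10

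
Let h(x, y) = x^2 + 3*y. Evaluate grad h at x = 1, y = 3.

∂h/∂x = 2*x
∂h/∂y = 3
∇h = (2*x, 3)
At (1, 3): (2, 3).

(2, 3)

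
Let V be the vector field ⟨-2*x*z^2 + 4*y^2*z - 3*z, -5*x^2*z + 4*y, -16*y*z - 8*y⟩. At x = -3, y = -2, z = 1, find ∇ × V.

(21, 25, 46)

(∇×V)₁ = ∂V₃/∂y − ∂V₂/∂z = 5*x^2 - 16*z - 8
(∇×V)₂ = ∂V₁/∂z − ∂V₃/∂x = -4*x*z + 4*y^2 - 3
(∇×V)₃ = ∂V₂/∂x − ∂V₁/∂y = -10*x*z - 8*y*z
∇×V = (5*x^2 - 16*z - 8, -4*x*z + 4*y^2 - 3, -10*x*z - 8*y*z)
At (-3, -2, 1): (21, 25, 46).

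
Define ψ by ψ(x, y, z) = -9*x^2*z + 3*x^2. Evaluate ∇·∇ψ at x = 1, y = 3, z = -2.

42

∂²ψ/∂x² = 6*(-3*z + 1)
∂²ψ/∂y² = 0
∂²ψ/∂z² = 0
∇²ψ = -18*z + 6
At (1, 3, -2): 42.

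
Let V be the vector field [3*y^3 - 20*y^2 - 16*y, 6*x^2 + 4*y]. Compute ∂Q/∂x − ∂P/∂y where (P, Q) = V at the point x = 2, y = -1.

-9

∂V₂/∂x = 12*x
∂V₁/∂y = 9*y^2 - 40*y - 16
Scalar curl = 12*x - 9*y^2 + 40*y + 16
At (2, -1): -9.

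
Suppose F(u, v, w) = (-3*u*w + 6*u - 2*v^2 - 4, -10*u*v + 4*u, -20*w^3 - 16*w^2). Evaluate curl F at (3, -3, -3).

(0, -9, 22)

(∇×F)₁ = ∂F₃/∂v − ∂F₂/∂w = 0
(∇×F)₂ = ∂F₁/∂w − ∂F₃/∂u = -3*u
(∇×F)₃ = ∂F₂/∂u − ∂F₁/∂v = -6*v + 4
∇×F = (0, -3*u, -6*v + 4)
At (3, -3, -3): (0, -9, 22).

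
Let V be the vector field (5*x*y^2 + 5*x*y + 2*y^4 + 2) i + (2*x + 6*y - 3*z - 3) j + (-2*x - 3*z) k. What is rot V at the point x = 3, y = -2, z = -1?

(3, 2, 111)

(∇×V)₁ = ∂V₃/∂y − ∂V₂/∂z = 3
(∇×V)₂ = ∂V₁/∂z − ∂V₃/∂x = 2
(∇×V)₃ = ∂V₂/∂x − ∂V₁/∂y = -10*x*y - 5*x - 8*y^3 + 2
∇×V = (3, 2, -10*x*y - 5*x - 8*y^3 + 2)
At (3, -2, -1): (3, 2, 111).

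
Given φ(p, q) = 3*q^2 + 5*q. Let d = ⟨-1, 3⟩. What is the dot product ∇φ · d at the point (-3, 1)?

∂φ/∂p = 0
∂φ/∂q = 6*q + 5
∇φ at (-3, 1) = (0, 11)
∇φ · d = (0)(-1) + (11)(3) = 33

33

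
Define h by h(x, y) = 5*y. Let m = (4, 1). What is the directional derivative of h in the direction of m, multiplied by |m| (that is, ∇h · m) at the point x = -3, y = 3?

∂h/∂x = 0
∂h/∂y = 5
∇h at (-3, 3) = (0, 5)
∇h · m = (0)(4) + (5)(1) = 5

5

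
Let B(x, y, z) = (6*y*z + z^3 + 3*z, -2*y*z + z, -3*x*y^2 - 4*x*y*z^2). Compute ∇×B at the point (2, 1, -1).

(-19, 19, 6)

(∇×B)₁ = ∂B₃/∂y − ∂B₂/∂z = -6*x*y - 4*x*z^2 + 2*y - 1
(∇×B)₂ = ∂B₁/∂z − ∂B₃/∂x = 3*y^2 + 4*y*z^2 + 6*y + 3*z^2 + 3
(∇×B)₃ = ∂B₂/∂x − ∂B₁/∂y = -6*z
∇×B = (-6*x*y - 4*x*z^2 + 2*y - 1, 3*y^2 + 4*y*z^2 + 6*y + 3*z^2 + 3, -6*z)
At (2, 1, -1): (-19, 19, 6).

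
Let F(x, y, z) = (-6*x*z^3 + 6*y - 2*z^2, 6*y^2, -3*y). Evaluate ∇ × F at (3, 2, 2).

(-3, -224, -6)

(∇×F)₁ = ∂F₃/∂y − ∂F₂/∂z = -3
(∇×F)₂ = ∂F₁/∂z − ∂F₃/∂x = -18*x*z^2 - 4*z
(∇×F)₃ = ∂F₂/∂x − ∂F₁/∂y = -6
∇×F = (-3, -18*x*z^2 - 4*z, -6)
At (3, 2, 2): (-3, -224, -6).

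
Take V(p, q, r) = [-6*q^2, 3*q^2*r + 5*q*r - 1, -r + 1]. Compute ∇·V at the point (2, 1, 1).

10

∂V₁/∂p = 0
∂V₂/∂q = 6*q*r + 5*r
∂V₃/∂r = -1
∇·V = 6*q*r + 5*r - 1
At (2, 1, 1): 10.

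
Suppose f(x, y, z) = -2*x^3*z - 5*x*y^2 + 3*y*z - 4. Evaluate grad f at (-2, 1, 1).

∂f/∂x = -6*x^2*z - 5*y^2
∂f/∂y = -10*x*y + 3*z
∂f/∂z = -2*x^3 + 3*y
∇f = (-6*x^2*z - 5*y^2, -10*x*y + 3*z, -2*x^3 + 3*y)
At (-2, 1, 1): (-29, 23, 19).

(-29, 23, 19)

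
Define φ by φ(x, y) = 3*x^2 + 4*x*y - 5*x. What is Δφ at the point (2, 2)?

6

∂²φ/∂x² = 6
∂²φ/∂y² = 0
∇²φ = 6
At (2, 2): 6.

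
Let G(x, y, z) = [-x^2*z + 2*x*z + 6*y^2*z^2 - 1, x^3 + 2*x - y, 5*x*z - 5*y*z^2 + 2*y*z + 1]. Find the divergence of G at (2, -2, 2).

41

∂G₁/∂x = -2*x*z + 2*z
∂G₂/∂y = -1
∂G₃/∂z = 5*x - 10*y*z + 2*y
∇·G = -2*x*z + 5*x - 10*y*z + 2*y + 2*z - 1
At (2, -2, 2): 41.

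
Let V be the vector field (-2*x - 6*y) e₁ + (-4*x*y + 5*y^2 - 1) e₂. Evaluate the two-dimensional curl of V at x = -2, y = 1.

∂V₂/∂x = -4*y
∂V₁/∂y = -6
Scalar curl = -4*y + 6
At (-2, 1): 2.

2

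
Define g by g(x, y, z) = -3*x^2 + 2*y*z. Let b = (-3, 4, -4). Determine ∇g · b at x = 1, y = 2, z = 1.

10

∂g/∂x = -6*x
∂g/∂y = 2*z
∂g/∂z = 2*y
∇g at (1, 2, 1) = (-6, 2, 4)
∇g · b = (-6)(-3) + (2)(4) + (4)(-4) = 10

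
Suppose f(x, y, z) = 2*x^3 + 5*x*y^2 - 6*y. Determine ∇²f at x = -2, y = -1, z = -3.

-44

∂²f/∂x² = 12*x
∂²f/∂y² = 10*x
∂²f/∂z² = 0
∇²f = 22*x
At (-2, -1, -3): -44.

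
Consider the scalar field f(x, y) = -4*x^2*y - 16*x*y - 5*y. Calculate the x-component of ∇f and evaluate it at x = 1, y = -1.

24

(∇f)_1 = ∂f/∂x = -8*x*y - 16*y
At (1, -1): 24.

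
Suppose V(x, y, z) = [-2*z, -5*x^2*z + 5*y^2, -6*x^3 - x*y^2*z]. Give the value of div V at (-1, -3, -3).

∂V₁/∂x = 0
∂V₂/∂y = 10*y
∂V₃/∂z = -x*y^2
∇·V = -x*y^2 + 10*y
At (-1, -3, -3): -21.

-21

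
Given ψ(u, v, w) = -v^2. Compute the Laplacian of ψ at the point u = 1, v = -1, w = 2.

-2

∂²ψ/∂u² = 0
∂²ψ/∂v² = -2
∂²ψ/∂w² = 0
∇²ψ = -2
At (1, -1, 2): -2.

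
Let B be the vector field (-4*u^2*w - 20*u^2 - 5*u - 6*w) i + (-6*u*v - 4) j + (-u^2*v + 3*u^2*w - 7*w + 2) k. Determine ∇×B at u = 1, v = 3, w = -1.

(-1, 2, -18)

(∇×B)₁ = ∂B₃/∂v − ∂B₂/∂w = -u^2
(∇×B)₂ = ∂B₁/∂w − ∂B₃/∂u = -4*u^2 + 2*u*v - 6*u*w - 6
(∇×B)₃ = ∂B₂/∂u − ∂B₁/∂v = -6*v
∇×B = (-u^2, -4*u^2 + 2*u*v - 6*u*w - 6, -6*v)
At (1, 3, -1): (-1, 2, -18).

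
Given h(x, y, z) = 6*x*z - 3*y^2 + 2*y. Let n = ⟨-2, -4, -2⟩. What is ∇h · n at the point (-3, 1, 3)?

16

∂h/∂x = 6*z
∂h/∂y = -6*y + 2
∂h/∂z = 6*x
∇h at (-3, 1, 3) = (18, -4, -18)
∇h · n = (18)(-2) + (-4)(-4) + (-18)(-2) = 16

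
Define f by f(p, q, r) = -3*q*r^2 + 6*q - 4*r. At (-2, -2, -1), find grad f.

(0, 3, -16)

∂f/∂p = 0
∂f/∂q = -3*r^2 + 6
∂f/∂r = -6*q*r - 4
∇f = (0, -3*r^2 + 6, -6*q*r - 4)
At (-2, -2, -1): (0, 3, -16).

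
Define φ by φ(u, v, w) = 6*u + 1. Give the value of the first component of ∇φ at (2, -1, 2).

(∇φ)_1 = ∂φ/∂u = 6
At (2, -1, 2): 6.

6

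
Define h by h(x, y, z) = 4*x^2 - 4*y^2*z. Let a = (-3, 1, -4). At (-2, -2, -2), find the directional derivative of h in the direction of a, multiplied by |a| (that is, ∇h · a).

∂h/∂x = 8*x
∂h/∂y = -8*y*z
∂h/∂z = -4*y^2
∇h at (-2, -2, -2) = (-16, -32, -16)
∇h · a = (-16)(-3) + (-32)(1) + (-16)(-4) = 80

80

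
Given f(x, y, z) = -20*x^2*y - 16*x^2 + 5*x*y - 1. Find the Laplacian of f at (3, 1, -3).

∂²f/∂x² = -8*(5*y + 4)
∂²f/∂y² = 0
∂²f/∂z² = 0
∇²f = -40*y - 32
At (3, 1, -3): -72.

-72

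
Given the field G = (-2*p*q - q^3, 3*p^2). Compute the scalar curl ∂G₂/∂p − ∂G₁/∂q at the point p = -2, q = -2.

-4

∂G₂/∂p = 6*p
∂G₁/∂q = -2*p - 3*q^2
Scalar curl = 8*p + 3*q^2
At (-2, -2): -4.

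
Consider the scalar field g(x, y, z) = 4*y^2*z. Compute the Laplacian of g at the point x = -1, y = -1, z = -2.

-16

∂²g/∂x² = 0
∂²g/∂y² = 8*z
∂²g/∂z² = 0
∇²g = 8*z
At (-1, -1, -2): -16.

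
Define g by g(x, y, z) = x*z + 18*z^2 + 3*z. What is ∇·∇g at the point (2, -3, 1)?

36

∂²g/∂x² = 0
∂²g/∂y² = 0
∂²g/∂z² = 36
∇²g = 36
At (2, -3, 1): 36.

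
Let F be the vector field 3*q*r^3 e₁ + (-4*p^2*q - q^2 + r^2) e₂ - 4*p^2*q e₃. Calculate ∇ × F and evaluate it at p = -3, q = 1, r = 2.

(-40, 12, 0)

(∇×F)₁ = ∂F₃/∂q − ∂F₂/∂r = -4*p^2 - 2*r
(∇×F)₂ = ∂F₁/∂r − ∂F₃/∂p = 8*p*q + 9*q*r^2
(∇×F)₃ = ∂F₂/∂p − ∂F₁/∂q = -8*p*q - 3*r^3
∇×F = (-4*p^2 - 2*r, 8*p*q + 9*q*r^2, -8*p*q - 3*r^3)
At (-3, 1, 2): (-40, 12, 0).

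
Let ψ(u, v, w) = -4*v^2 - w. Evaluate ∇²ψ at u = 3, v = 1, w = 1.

∂²ψ/∂u² = 0
∂²ψ/∂v² = -8
∂²ψ/∂w² = 0
∇²ψ = -8
At (3, 1, 1): -8.

-8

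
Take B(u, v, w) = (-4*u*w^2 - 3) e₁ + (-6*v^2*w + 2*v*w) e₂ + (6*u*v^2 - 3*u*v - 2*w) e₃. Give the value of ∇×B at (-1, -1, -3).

(23, -33, 0)

(∇×B)₁ = ∂B₃/∂v − ∂B₂/∂w = 12*u*v - 3*u + 6*v^2 - 2*v
(∇×B)₂ = ∂B₁/∂w − ∂B₃/∂u = -8*u*w - 6*v^2 + 3*v
(∇×B)₃ = ∂B₂/∂u − ∂B₁/∂v = 0
∇×B = (12*u*v - 3*u + 6*v^2 - 2*v, -8*u*w - 6*v^2 + 3*v, 0)
At (-1, -1, -3): (23, -33, 0).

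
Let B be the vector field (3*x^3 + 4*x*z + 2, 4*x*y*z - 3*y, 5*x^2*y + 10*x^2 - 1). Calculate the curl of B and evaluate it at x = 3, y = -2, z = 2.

(∇×B)₁ = ∂B₃/∂y − ∂B₂/∂z = 5*x^2 - 4*x*y
(∇×B)₂ = ∂B₁/∂z − ∂B₃/∂x = -10*x*y - 16*x
(∇×B)₃ = ∂B₂/∂x − ∂B₁/∂y = 4*y*z
∇×B = (5*x^2 - 4*x*y, -10*x*y - 16*x, 4*y*z)
At (3, -2, 2): (69, 12, -16).

(69, 12, -16)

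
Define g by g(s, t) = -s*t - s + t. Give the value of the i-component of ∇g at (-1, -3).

2

(∇g)_1 = ∂g/∂s = -t - 1
At (-1, -3): 2.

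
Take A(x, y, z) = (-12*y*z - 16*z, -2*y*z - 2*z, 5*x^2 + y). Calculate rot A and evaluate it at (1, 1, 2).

(∇×A)₁ = ∂A₃/∂y − ∂A₂/∂z = 2*y + 3
(∇×A)₂ = ∂A₁/∂z − ∂A₃/∂x = -10*x - 12*y - 16
(∇×A)₃ = ∂A₂/∂x − ∂A₁/∂y = 12*z
∇×A = (2*y + 3, -10*x - 12*y - 16, 12*z)
At (1, 1, 2): (5, -38, 24).

(5, -38, 24)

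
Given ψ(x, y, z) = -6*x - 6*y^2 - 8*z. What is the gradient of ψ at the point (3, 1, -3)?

(-6, -12, -8)

∂ψ/∂x = -6
∂ψ/∂y = -12*y
∂ψ/∂z = -8
∇ψ = (-6, -12*y, -8)
At (3, 1, -3): (-6, -12, -8).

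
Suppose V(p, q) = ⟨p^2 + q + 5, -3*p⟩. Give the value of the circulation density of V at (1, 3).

∂V₂/∂p = -3
∂V₁/∂q = 1
Scalar curl = -4
At (1, 3): -4.

-4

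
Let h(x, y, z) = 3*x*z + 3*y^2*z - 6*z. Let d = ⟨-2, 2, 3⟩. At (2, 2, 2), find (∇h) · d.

∂h/∂x = 3*z
∂h/∂y = 6*y*z
∂h/∂z = 3*x + 3*y^2 - 6
∇h at (2, 2, 2) = (6, 24, 12)
∇h · d = (6)(-2) + (24)(2) + (12)(3) = 72

72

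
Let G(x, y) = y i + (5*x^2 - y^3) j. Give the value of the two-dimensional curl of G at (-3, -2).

∂G₂/∂x = 10*x
∂G₁/∂y = 1
Scalar curl = 10*x - 1
At (-3, -2): -31.

-31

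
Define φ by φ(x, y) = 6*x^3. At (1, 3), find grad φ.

(18, 0)

∂φ/∂x = 18*x^2
∂φ/∂y = 0
∇φ = (18*x^2, 0)
At (1, 3): (18, 0).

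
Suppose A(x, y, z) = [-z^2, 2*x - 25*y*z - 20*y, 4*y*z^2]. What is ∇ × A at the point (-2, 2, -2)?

(66, 4, 2)

(∇×A)₁ = ∂A₃/∂y − ∂A₂/∂z = 25*y + 4*z^2
(∇×A)₂ = ∂A₁/∂z − ∂A₃/∂x = -2*z
(∇×A)₃ = ∂A₂/∂x − ∂A₁/∂y = 2
∇×A = (25*y + 4*z^2, -2*z, 2)
At (-2, 2, -2): (66, 4, 2).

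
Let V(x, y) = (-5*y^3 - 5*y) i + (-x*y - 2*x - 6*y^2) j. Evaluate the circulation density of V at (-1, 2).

∂V₂/∂x = -y - 2
∂V₁/∂y = -15*y^2 - 5
Scalar curl = 15*y^2 - y + 3
At (-1, 2): 61.

61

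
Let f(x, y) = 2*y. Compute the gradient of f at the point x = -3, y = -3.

(0, 2)

∂f/∂x = 0
∂f/∂y = 2
∇f = (0, 2)
At (-3, -3): (0, 2).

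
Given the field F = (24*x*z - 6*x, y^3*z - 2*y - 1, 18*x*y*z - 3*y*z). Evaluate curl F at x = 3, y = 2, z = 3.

(145, -36, 0)

(∇×F)₁ = ∂F₃/∂y − ∂F₂/∂z = 18*x*z - y^3 - 3*z
(∇×F)₂ = ∂F₁/∂z − ∂F₃/∂x = 24*x - 18*y*z
(∇×F)₃ = ∂F₂/∂x − ∂F₁/∂y = 0
∇×F = (18*x*z - y^3 - 3*z, 24*x - 18*y*z, 0)
At (3, 2, 3): (145, -36, 0).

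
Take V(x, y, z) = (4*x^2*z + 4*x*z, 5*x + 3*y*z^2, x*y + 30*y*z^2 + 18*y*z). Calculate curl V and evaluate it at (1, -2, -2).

(∇×V)₁ = ∂V₃/∂y − ∂V₂/∂z = x - 6*y*z + 30*z^2 + 18*z
(∇×V)₂ = ∂V₁/∂z − ∂V₃/∂x = 4*x^2 + 4*x - y
(∇×V)₃ = ∂V₂/∂x − ∂V₁/∂y = 5
∇×V = (x - 6*y*z + 30*z^2 + 18*z, 4*x^2 + 4*x - y, 5)
At (1, -2, -2): (61, 10, 5).

(61, 10, 5)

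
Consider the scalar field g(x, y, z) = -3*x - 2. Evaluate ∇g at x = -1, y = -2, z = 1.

(-3, 0, 0)

∂g/∂x = -3
∂g/∂y = 0
∂g/∂z = 0
∇g = (-3, 0, 0)
At (-1, -2, 1): (-3, 0, 0).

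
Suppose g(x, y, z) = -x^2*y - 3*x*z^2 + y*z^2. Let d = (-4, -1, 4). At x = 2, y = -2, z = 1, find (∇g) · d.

-81

∂g/∂x = -2*x*y - 3*z^2
∂g/∂y = -x^2 + z^2
∂g/∂z = -6*x*z + 2*y*z
∇g at (2, -2, 1) = (5, -3, -16)
∇g · d = (5)(-4) + (-3)(-1) + (-16)(4) = -81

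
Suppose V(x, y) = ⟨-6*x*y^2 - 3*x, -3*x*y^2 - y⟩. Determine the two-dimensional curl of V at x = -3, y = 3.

-135

∂V₂/∂x = -3*y^2
∂V₁/∂y = -12*x*y
Scalar curl = 12*x*y - 3*y^2
At (-3, 3): -135.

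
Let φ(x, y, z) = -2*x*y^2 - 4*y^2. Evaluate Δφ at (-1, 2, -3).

∂²φ/∂x² = 0
∂²φ/∂y² = -4*(x + 2)
∂²φ/∂z² = 0
∇²φ = -4*x - 8
At (-1, 2, -3): -4.

-4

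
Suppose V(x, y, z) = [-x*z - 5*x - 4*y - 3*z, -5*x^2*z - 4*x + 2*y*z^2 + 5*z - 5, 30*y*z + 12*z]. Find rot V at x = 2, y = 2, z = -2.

(-29, -5, 40)

(∇×V)₁ = ∂V₃/∂y − ∂V₂/∂z = 5*x^2 - 4*y*z + 30*z - 5
(∇×V)₂ = ∂V₁/∂z − ∂V₃/∂x = -x - 3
(∇×V)₃ = ∂V₂/∂x − ∂V₁/∂y = -10*x*z
∇×V = (5*x^2 - 4*y*z + 30*z - 5, -x - 3, -10*x*z)
At (2, 2, -2): (-29, -5, 40).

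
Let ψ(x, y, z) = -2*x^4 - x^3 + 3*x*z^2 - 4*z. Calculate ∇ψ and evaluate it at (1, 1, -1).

(-8, 0, -10)

∂ψ/∂x = -8*x^3 - 3*x^2 + 3*z^2
∂ψ/∂y = 0
∂ψ/∂z = 6*x*z - 4
∇ψ = (-8*x^3 - 3*x^2 + 3*z^2, 0, 6*x*z - 4)
At (1, 1, -1): (-8, 0, -10).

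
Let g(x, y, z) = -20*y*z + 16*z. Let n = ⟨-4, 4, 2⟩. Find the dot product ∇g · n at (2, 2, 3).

∂g/∂x = 0
∂g/∂y = -20*z
∂g/∂z = -20*y + 16
∇g at (2, 2, 3) = (0, -60, -24)
∇g · n = (0)(-4) + (-60)(4) + (-24)(2) = -288

-288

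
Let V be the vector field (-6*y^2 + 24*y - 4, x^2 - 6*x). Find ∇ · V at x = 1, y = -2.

∂V₁/∂x = 0
∂V₂/∂y = 0
∇·V = 0
At (1, -2): 0.

0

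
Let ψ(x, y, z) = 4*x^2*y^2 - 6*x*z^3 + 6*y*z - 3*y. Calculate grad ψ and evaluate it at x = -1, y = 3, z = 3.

∂ψ/∂x = 8*x*y^2 - 6*z^3
∂ψ/∂y = 8*x^2*y + 6*z - 3
∂ψ/∂z = -18*x*z^2 + 6*y
∇ψ = (8*x*y^2 - 6*z^3, 8*x^2*y + 6*z - 3, -18*x*z^2 + 6*y)
At (-1, 3, 3): (-234, 39, 180).

(-234, 39, 180)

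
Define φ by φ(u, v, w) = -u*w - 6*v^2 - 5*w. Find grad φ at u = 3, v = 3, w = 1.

∂φ/∂u = -w
∂φ/∂v = -12*v
∂φ/∂w = -u - 5
∇φ = (-w, -12*v, -u - 5)
At (3, 3, 1): (-1, -36, -8).

(-1, -36, -8)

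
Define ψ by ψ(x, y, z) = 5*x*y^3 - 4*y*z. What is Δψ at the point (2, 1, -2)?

60

∂²ψ/∂x² = 0
∂²ψ/∂y² = 30*x*y
∂²ψ/∂z² = 0
∇²ψ = 30*x*y
At (2, 1, -2): 60.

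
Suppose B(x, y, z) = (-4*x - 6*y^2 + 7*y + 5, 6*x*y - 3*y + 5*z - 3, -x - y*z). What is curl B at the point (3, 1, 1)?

(-6, 1, 11)

(∇×B)₁ = ∂B₃/∂y − ∂B₂/∂z = -z - 5
(∇×B)₂ = ∂B₁/∂z − ∂B₃/∂x = 1
(∇×B)₃ = ∂B₂/∂x − ∂B₁/∂y = 18*y - 7
∇×B = (-z - 5, 1, 18*y - 7)
At (3, 1, 1): (-6, 1, 11).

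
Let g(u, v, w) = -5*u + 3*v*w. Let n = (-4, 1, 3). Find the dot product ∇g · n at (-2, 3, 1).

50

∂g/∂u = -5
∂g/∂v = 3*w
∂g/∂w = 3*v
∇g at (-2, 3, 1) = (-5, 3, 9)
∇g · n = (-5)(-4) + (3)(1) + (9)(3) = 50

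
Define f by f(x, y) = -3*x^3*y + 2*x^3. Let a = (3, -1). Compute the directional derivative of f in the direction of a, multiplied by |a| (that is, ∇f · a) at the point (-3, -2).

567

∂f/∂x = -9*x^2*y + 6*x^2
∂f/∂y = -3*x^3
∇f at (-3, -2) = (216, 81)
∇f · a = (216)(3) + (81)(-1) = 567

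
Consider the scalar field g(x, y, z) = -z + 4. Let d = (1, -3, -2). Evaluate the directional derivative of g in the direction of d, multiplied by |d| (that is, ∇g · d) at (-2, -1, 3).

2

∂g/∂x = 0
∂g/∂y = 0
∂g/∂z = -1
∇g at (-2, -1, 3) = (0, 0, -1)
∇g · d = (0)(1) + (0)(-3) + (-1)(-2) = 2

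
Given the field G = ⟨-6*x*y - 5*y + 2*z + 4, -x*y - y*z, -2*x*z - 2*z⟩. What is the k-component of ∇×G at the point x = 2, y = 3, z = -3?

14

(∇×G)_3 = ∂G₂/∂x − ∂G₁/∂y
= -y − (-6*x - 5)
= 6*x - y + 5
At (2, 3, -3): 14.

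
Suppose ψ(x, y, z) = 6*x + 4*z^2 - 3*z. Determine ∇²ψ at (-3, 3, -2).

8

∂²ψ/∂x² = 0
∂²ψ/∂y² = 0
∂²ψ/∂z² = 8
∇²ψ = 8
At (-3, 3, -2): 8.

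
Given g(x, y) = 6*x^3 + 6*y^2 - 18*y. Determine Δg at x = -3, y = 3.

-96

∂²g/∂x² = 36*x
∂²g/∂y² = 12
∇²g = 36*x + 12
At (-3, 3): -96.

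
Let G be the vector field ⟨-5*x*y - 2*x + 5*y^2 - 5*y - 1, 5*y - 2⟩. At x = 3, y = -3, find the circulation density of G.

50

∂G₂/∂x = 0
∂G₁/∂y = -5*x + 10*y - 5
Scalar curl = 5*x - 10*y + 5
At (3, -3): 50.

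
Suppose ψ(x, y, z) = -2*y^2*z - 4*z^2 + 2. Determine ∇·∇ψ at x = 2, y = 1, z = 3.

-20

∂²ψ/∂x² = 0
∂²ψ/∂y² = -4*z
∂²ψ/∂z² = -8
∇²ψ = -4*z - 8
At (2, 1, 3): -20.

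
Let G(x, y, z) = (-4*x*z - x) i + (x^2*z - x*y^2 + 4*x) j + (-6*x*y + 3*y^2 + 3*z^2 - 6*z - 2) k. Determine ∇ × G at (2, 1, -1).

(∇×G)₁ = ∂G₃/∂y − ∂G₂/∂z = -x^2 - 6*x + 6*y
(∇×G)₂ = ∂G₁/∂z − ∂G₃/∂x = -4*x + 6*y
(∇×G)₃ = ∂G₂/∂x − ∂G₁/∂y = 2*x*z - y^2 + 4
∇×G = (-x^2 - 6*x + 6*y, -4*x + 6*y, 2*x*z - y^2 + 4)
At (2, 1, -1): (-10, -2, -1).

(-10, -2, -1)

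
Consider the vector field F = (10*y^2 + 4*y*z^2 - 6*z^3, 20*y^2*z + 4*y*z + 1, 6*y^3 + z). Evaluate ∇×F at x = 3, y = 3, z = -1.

(-30, -42, -64)

(∇×F)₁ = ∂F₃/∂y − ∂F₂/∂z = -2*y^2 - 4*y
(∇×F)₂ = ∂F₁/∂z − ∂F₃/∂x = 8*y*z - 18*z^2
(∇×F)₃ = ∂F₂/∂x − ∂F₁/∂y = -20*y - 4*z^2
∇×F = (-2*y^2 - 4*y, 8*y*z - 18*z^2, -20*y - 4*z^2)
At (3, 3, -1): (-30, -42, -64).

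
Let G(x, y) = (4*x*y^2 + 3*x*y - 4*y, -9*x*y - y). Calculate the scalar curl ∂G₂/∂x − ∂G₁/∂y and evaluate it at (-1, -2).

∂G₂/∂x = -9*y
∂G₁/∂y = 8*x*y + 3*x - 4
Scalar curl = -8*x*y - 3*x - 9*y + 4
At (-1, -2): 9.

9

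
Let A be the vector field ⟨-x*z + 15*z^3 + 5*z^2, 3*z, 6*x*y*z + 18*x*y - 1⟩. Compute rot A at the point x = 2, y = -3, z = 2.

(∇×A)₁ = ∂A₃/∂y − ∂A₂/∂z = 6*x*z + 18*x - 3
(∇×A)₂ = ∂A₁/∂z − ∂A₃/∂x = -x - 6*y*z - 18*y + 45*z^2 + 10*z
(∇×A)₃ = ∂A₂/∂x − ∂A₁/∂y = 0
∇×A = (6*x*z + 18*x - 3, -x - 6*y*z - 18*y + 45*z^2 + 10*z, 0)
At (2, -3, 2): (57, 288, 0).

(57, 288, 0)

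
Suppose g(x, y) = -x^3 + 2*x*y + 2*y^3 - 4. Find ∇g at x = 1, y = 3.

(3, 56)

∂g/∂x = -3*x^2 + 2*y
∂g/∂y = 2*x + 6*y^2
∇g = (-3*x^2 + 2*y, 2*x + 6*y^2)
At (1, 3): (3, 56).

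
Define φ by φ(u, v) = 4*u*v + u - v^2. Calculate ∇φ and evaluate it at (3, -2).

(-7, 16)

∂φ/∂u = 4*v + 1
∂φ/∂v = 4*u - 2*v
∇φ = (4*v + 1, 4*u - 2*v)
At (3, -2): (-7, 16).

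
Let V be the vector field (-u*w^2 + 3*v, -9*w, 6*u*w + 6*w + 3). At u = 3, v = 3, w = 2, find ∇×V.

(∇×V)₁ = ∂V₃/∂v − ∂V₂/∂w = 9
(∇×V)₂ = ∂V₁/∂w − ∂V₃/∂u = -2*u*w - 6*w
(∇×V)₃ = ∂V₂/∂u − ∂V₁/∂v = -3
∇×V = (9, -2*u*w - 6*w, -3)
At (3, 3, 2): (9, -24, -3).

(9, -24, -3)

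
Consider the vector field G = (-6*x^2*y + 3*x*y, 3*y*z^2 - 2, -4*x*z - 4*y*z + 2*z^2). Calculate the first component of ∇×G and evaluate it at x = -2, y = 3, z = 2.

-44

(∇×G)_1 = ∂G₃/∂y − ∂G₂/∂z
= -4*z − (6*y*z)
= -6*y*z - 4*z
At (-2, 3, 2): -44.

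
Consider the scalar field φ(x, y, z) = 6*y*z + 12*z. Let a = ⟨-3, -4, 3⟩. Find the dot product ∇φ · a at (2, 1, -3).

126

∂φ/∂x = 0
∂φ/∂y = 6*z
∂φ/∂z = 6*y + 12
∇φ at (2, 1, -3) = (0, -18, 18)
∇φ · a = (0)(-3) + (-18)(-4) + (18)(3) = 126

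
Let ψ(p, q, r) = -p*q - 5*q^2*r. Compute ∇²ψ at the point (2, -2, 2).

-20

∂²ψ/∂p² = 0
∂²ψ/∂q² = -10*r
∂²ψ/∂r² = 0
∇²ψ = -10*r
At (2, -2, 2): -20.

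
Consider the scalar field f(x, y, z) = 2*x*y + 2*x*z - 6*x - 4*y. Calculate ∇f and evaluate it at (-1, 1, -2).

(-8, -6, -2)

∂f/∂x = 2*y + 2*z - 6
∂f/∂y = 2*x - 4
∂f/∂z = 2*x
∇f = (2*y + 2*z - 6, 2*x - 4, 2*x)
At (-1, 1, -2): (-8, -6, -2).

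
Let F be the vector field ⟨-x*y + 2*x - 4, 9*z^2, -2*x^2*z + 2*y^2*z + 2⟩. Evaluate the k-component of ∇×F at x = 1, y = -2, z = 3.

(∇×F)_3 = ∂F₂/∂x − ∂F₁/∂y
= 0 − (-x)
= x
At (1, -2, 3): 1.

1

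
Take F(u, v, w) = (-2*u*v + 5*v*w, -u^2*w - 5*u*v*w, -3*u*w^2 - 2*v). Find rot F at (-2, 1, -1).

(-8, 8, 2)

(∇×F)₁ = ∂F₃/∂v − ∂F₂/∂w = u^2 + 5*u*v - 2
(∇×F)₂ = ∂F₁/∂w − ∂F₃/∂u = 5*v + 3*w^2
(∇×F)₃ = ∂F₂/∂u − ∂F₁/∂v = -2*u*w + 2*u - 5*v*w - 5*w
∇×F = (u^2 + 5*u*v - 2, 5*v + 3*w^2, -2*u*w + 2*u - 5*v*w - 5*w)
At (-2, 1, -1): (-8, 8, 2).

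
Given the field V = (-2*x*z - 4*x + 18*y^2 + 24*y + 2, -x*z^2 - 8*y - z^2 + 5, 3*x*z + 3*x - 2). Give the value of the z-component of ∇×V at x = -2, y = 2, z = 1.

(∇×V)_3 = ∂V₂/∂x − ∂V₁/∂y
= -z^2 − (36*y + 24)
= -36*y - z^2 - 24
At (-2, 2, 1): -97.

-97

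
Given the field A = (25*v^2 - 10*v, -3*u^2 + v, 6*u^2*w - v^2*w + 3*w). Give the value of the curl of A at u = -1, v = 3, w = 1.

(-6, 12, -134)

(∇×A)₁ = ∂A₃/∂v − ∂A₂/∂w = -2*v*w
(∇×A)₂ = ∂A₁/∂w − ∂A₃/∂u = -12*u*w
(∇×A)₃ = ∂A₂/∂u − ∂A₁/∂v = -6*u - 50*v + 10
∇×A = (-2*v*w, -12*u*w, -6*u - 50*v + 10)
At (-1, 3, 1): (-6, 12, -134).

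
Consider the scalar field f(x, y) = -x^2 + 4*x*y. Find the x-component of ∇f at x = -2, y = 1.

(∇f)_1 = ∂f/∂x = -2*x + 4*y
At (-2, 1): 8.

8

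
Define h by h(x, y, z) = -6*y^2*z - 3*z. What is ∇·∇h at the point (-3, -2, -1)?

12

∂²h/∂x² = 0
∂²h/∂y² = -12*z
∂²h/∂z² = 0
∇²h = -12*z
At (-3, -2, -1): 12.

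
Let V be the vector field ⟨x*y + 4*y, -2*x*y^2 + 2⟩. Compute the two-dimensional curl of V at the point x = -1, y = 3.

∂V₂/∂x = -2*y^2
∂V₁/∂y = x + 4
Scalar curl = -x - 2*y^2 - 4
At (-1, 3): -21.

-21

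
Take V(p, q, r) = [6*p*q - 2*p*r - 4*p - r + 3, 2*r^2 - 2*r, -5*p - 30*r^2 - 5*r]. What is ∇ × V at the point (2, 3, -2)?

(∇×V)₁ = ∂V₃/∂q − ∂V₂/∂r = -4*r + 2
(∇×V)₂ = ∂V₁/∂r − ∂V₃/∂p = -2*p + 4
(∇×V)₃ = ∂V₂/∂p − ∂V₁/∂q = -6*p
∇×V = (-4*r + 2, -2*p + 4, -6*p)
At (2, 3, -2): (10, 0, -12).

(10, 0, -12)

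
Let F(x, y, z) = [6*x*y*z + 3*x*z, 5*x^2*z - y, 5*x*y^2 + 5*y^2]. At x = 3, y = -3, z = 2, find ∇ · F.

∂F₁/∂x = 6*y*z + 3*z
∂F₂/∂y = -1
∂F₃/∂z = 0
∇·F = 6*y*z + 3*z - 1
At (3, -3, 2): -31.

-31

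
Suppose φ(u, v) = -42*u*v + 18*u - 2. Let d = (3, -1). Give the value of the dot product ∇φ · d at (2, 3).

∂φ/∂u = -42*v + 18
∂φ/∂v = -42*u
∇φ at (2, 3) = (-108, -84)
∇φ · d = (-108)(3) + (-84)(-1) = -240

-240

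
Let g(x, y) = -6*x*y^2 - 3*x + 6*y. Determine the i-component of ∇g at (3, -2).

(∇g)_1 = ∂g/∂x = -6*y^2 - 3
At (3, -2): -27.

-27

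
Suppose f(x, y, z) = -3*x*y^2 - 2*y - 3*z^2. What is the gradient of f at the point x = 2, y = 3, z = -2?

∂f/∂x = -3*y^2
∂f/∂y = -6*x*y - 2
∂f/∂z = -6*z
∇f = (-3*y^2, -6*x*y - 2, -6*z)
At (2, 3, -2): (-27, -38, 12).

(-27, -38, 12)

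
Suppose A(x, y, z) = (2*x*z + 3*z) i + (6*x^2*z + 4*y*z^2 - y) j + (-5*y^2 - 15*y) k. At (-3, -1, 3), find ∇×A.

(∇×A)₁ = ∂A₃/∂y − ∂A₂/∂z = -6*x^2 - 8*y*z - 10*y - 15
(∇×A)₂ = ∂A₁/∂z − ∂A₃/∂x = 2*x + 3
(∇×A)₃ = ∂A₂/∂x − ∂A₁/∂y = 12*x*z
∇×A = (-6*x^2 - 8*y*z - 10*y - 15, 2*x + 3, 12*x*z)
At (-3, -1, 3): (-35, -3, -108).

(-35, -3, -108)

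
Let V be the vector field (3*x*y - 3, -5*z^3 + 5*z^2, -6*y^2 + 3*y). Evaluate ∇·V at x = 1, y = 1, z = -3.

∂V₁/∂x = 3*y
∂V₂/∂y = 0
∂V₃/∂z = 0
∇·V = 3*y
At (1, 1, -3): 3.

3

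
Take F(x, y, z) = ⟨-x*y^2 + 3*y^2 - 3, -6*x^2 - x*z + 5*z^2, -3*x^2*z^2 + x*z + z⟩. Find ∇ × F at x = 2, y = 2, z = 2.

(-18, 46, -30)

(∇×F)₁ = ∂F₃/∂y − ∂F₂/∂z = x - 10*z
(∇×F)₂ = ∂F₁/∂z − ∂F₃/∂x = 6*x*z^2 - z
(∇×F)₃ = ∂F₂/∂x − ∂F₁/∂y = 2*x*y - 12*x - 6*y - z
∇×F = (x - 10*z, 6*x*z^2 - z, 2*x*y - 12*x - 6*y - z)
At (2, 2, 2): (-18, 46, -30).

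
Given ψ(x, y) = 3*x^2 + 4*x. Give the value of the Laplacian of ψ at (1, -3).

6

∂²ψ/∂x² = 6
∂²ψ/∂y² = 0
∇²ψ = 6
At (1, -3): 6.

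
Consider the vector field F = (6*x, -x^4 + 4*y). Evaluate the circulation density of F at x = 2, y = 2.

-32

∂F₂/∂x = -4*x^3
∂F₁/∂y = 0
Scalar curl = -4*x^3
At (2, 2): -32.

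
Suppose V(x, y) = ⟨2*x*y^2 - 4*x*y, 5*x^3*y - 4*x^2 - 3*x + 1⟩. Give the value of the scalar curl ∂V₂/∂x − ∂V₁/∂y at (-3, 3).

∂V₂/∂x = 15*x^2*y - 8*x - 3
∂V₁/∂y = 4*x*y - 4*x
Scalar curl = 15*x^2*y - 4*x*y - 4*x - 3
At (-3, 3): 450.

450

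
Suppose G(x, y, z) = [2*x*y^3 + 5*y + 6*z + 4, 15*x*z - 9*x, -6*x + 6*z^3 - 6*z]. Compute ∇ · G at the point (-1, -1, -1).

∂G₁/∂x = 2*y^3
∂G₂/∂y = 0
∂G₃/∂z = 18*z^2 - 6
∇·G = 2*y^3 + 18*z^2 - 6
At (-1, -1, -1): 10.

10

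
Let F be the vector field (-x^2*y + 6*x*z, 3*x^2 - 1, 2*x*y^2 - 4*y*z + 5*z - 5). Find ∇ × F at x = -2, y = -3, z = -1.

(28, -30, -8)

(∇×F)₁ = ∂F₃/∂y − ∂F₂/∂z = 4*x*y - 4*z
(∇×F)₂ = ∂F₁/∂z − ∂F₃/∂x = 6*x - 2*y^2
(∇×F)₃ = ∂F₂/∂x − ∂F₁/∂y = x^2 + 6*x
∇×F = (4*x*y - 4*z, 6*x - 2*y^2, x^2 + 6*x)
At (-2, -3, -1): (28, -30, -8).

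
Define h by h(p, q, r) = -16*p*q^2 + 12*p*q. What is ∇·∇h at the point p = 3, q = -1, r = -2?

-96

∂²h/∂p² = 0
∂²h/∂q² = -32*p
∂²h/∂r² = 0
∇²h = -32*p
At (3, -1, -2): -96.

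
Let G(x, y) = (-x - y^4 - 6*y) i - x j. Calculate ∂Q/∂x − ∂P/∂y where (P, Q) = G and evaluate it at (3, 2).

37

∂G₂/∂x = -1
∂G₁/∂y = -4*y^3 - 6
Scalar curl = 4*y^3 + 5
At (3, 2): 37.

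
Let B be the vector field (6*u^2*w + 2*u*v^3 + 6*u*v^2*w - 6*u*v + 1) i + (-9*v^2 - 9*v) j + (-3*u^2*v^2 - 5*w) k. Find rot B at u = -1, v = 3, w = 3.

(∇×B)₁ = ∂B₃/∂v − ∂B₂/∂w = -6*u^2*v
(∇×B)₂ = ∂B₁/∂w − ∂B₃/∂u = 6*u^2 + 12*u*v^2
(∇×B)₃ = ∂B₂/∂u − ∂B₁/∂v = -6*u*v^2 - 12*u*v*w + 6*u
∇×B = (-6*u^2*v, 6*u^2 + 12*u*v^2, -6*u*v^2 - 12*u*v*w + 6*u)
At (-1, 3, 3): (-18, -102, 156).

(-18, -102, 156)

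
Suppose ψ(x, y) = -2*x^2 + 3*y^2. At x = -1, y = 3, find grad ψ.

∂ψ/∂x = -4*x
∂ψ/∂y = 6*y
∇ψ = (-4*x, 6*y)
At (-1, 3): (4, 18).

(4, 18)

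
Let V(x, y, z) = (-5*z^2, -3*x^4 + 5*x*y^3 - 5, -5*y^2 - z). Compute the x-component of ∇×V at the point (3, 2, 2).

-20

(∇×V)_1 = ∂V₃/∂y − ∂V₂/∂z
= -10*y − (0)
= -10*y
At (3, 2, 2): -20.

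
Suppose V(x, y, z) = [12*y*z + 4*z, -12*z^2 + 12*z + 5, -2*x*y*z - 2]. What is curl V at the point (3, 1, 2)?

(24, 20, -24)

(∇×V)₁ = ∂V₃/∂y − ∂V₂/∂z = -2*x*z + 24*z - 12
(∇×V)₂ = ∂V₁/∂z − ∂V₃/∂x = 2*y*z + 12*y + 4
(∇×V)₃ = ∂V₂/∂x − ∂V₁/∂y = -12*z
∇×V = (-2*x*z + 24*z - 12, 2*y*z + 12*y + 4, -12*z)
At (3, 1, 2): (24, 20, -24).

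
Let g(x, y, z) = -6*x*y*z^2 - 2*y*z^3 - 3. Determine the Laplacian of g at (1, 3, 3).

∂²g/∂x² = 0
∂²g/∂y² = 0
∂²g/∂z² = -12*y*(x + z)
∇²g = -12*x*y - 12*y*z
At (1, 3, 3): -144.

-144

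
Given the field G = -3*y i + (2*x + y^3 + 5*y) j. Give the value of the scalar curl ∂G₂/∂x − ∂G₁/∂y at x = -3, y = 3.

5

∂G₂/∂x = 2
∂G₁/∂y = -3
Scalar curl = 5
At (-3, 3): 5.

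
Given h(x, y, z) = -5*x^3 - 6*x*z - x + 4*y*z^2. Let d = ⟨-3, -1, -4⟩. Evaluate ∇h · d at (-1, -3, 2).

∂h/∂x = -15*x^2 - 6*z - 1
∂h/∂y = 4*z^2
∂h/∂z = -6*x + 8*y*z
∇h at (-1, -3, 2) = (-28, 16, -42)
∇h · d = (-28)(-3) + (16)(-1) + (-42)(-4) = 236

236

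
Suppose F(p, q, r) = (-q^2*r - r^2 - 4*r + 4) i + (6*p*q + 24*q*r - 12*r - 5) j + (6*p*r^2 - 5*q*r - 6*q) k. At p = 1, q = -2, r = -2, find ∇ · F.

∂F₁/∂p = 0
∂F₂/∂q = 6*p + 24*r
∂F₃/∂r = 12*p*r - 5*q
∇·F = 12*p*r + 6*p - 5*q + 24*r
At (1, -2, -2): -56.

-56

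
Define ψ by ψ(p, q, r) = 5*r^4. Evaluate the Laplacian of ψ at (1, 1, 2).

240

∂²ψ/∂p² = 0
∂²ψ/∂q² = 0
∂²ψ/∂r² = 60*r^2
∇²ψ = 60*r^2
At (1, 1, 2): 240.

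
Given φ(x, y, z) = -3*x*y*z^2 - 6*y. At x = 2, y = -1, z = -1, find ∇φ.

(3, -12, -12)

∂φ/∂x = -3*y*z^2
∂φ/∂y = -3*x*z^2 - 6
∂φ/∂z = -6*x*y*z
∇φ = (-3*y*z^2, -3*x*z^2 - 6, -6*x*y*z)
At (2, -1, -1): (3, -12, -12).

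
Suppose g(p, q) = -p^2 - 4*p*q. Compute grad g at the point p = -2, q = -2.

(12, 8)

∂g/∂p = -2*p - 4*q
∂g/∂q = -4*p
∇g = (-2*p - 4*q, -4*p)
At (-2, -2): (12, 8).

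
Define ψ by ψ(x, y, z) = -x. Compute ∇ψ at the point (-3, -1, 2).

(-1, 0, 0)

∂ψ/∂x = -1
∂ψ/∂y = 0
∂ψ/∂z = 0
∇ψ = (-1, 0, 0)
At (-3, -1, 2): (-1, 0, 0).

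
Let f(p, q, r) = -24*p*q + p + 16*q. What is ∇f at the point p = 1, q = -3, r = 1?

(73, -8, 0)

∂f/∂p = -24*q + 1
∂f/∂q = -24*p + 16
∂f/∂r = 0
∇f = (-24*q + 1, -24*p + 16, 0)
At (1, -3, 1): (73, -8, 0).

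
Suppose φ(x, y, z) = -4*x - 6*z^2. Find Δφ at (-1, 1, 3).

∂²φ/∂x² = 0
∂²φ/∂y² = 0
∂²φ/∂z² = -12
∇²φ = -12
At (-1, 1, 3): -12.

-12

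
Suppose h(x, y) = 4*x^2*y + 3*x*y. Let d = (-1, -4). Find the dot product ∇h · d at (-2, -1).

∂h/∂x = 8*x*y + 3*y
∂h/∂y = 4*x^2 + 3*x
∇h at (-2, -1) = (13, 10)
∇h · d = (13)(-1) + (10)(-4) = -53

-53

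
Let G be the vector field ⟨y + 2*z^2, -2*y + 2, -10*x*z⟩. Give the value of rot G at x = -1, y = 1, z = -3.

(0, -42, -1)

(∇×G)₁ = ∂G₃/∂y − ∂G₂/∂z = 0
(∇×G)₂ = ∂G₁/∂z − ∂G₃/∂x = 14*z
(∇×G)₃ = ∂G₂/∂x − ∂G₁/∂y = -1
∇×G = (0, 14*z, -1)
At (-1, 1, -3): (0, -42, -1).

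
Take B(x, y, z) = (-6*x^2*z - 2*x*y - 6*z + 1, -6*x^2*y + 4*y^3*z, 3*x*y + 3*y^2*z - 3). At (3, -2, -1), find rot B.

(53, -54, 78)

(∇×B)₁ = ∂B₃/∂y − ∂B₂/∂z = 3*x - 4*y^3 + 6*y*z
(∇×B)₂ = ∂B₁/∂z − ∂B₃/∂x = -6*x^2 - 3*y - 6
(∇×B)₃ = ∂B₂/∂x − ∂B₁/∂y = -12*x*y + 2*x
∇×B = (3*x - 4*y^3 + 6*y*z, -6*x^2 - 3*y - 6, -12*x*y + 2*x)
At (3, -2, -1): (53, -54, 78).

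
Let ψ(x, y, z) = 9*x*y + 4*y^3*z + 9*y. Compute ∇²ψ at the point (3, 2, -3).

-144

∂²ψ/∂x² = 0
∂²ψ/∂y² = 24*y*z
∂²ψ/∂z² = 0
∇²ψ = 24*y*z
At (3, 2, -3): -144.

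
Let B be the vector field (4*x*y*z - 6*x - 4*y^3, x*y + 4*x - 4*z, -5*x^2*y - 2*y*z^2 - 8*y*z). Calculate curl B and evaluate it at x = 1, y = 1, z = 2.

(∇×B)₁ = ∂B₃/∂y − ∂B₂/∂z = -5*x^2 - 2*z^2 - 8*z + 4
(∇×B)₂ = ∂B₁/∂z − ∂B₃/∂x = 14*x*y
(∇×B)₃ = ∂B₂/∂x − ∂B₁/∂y = -4*x*z + 12*y^2 + y + 4
∇×B = (-5*x^2 - 2*z^2 - 8*z + 4, 14*x*y, -4*x*z + 12*y^2 + y + 4)
At (1, 1, 2): (-25, 14, 9).

(-25, 14, 9)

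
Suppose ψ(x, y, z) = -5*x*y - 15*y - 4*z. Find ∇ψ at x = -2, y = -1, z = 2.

∂ψ/∂x = -5*y
∂ψ/∂y = -5*x - 15
∂ψ/∂z = -4
∇ψ = (-5*y, -5*x - 15, -4)
At (-2, -1, 2): (5, -5, -4).

(5, -5, -4)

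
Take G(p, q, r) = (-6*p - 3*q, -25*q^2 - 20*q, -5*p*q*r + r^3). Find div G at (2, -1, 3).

∂G₁/∂p = -6
∂G₂/∂q = -50*q - 20
∂G₃/∂r = -5*p*q + 3*r^2
∇·G = -5*p*q - 50*q + 3*r^2 - 26
At (2, -1, 3): 61.

61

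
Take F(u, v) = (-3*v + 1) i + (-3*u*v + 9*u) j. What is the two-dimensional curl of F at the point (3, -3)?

∂F₂/∂u = -3*v + 9
∂F₁/∂v = -3
Scalar curl = -3*v + 12
At (3, -3): 21.

21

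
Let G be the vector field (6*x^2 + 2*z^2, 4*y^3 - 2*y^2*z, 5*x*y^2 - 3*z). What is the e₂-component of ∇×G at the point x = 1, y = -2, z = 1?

-16

(∇×G)_2 = ∂G₁/∂z − ∂G₃/∂x
= 4*z − (5*y^2)
= -5*y^2 + 4*z
At (1, -2, 1): -16.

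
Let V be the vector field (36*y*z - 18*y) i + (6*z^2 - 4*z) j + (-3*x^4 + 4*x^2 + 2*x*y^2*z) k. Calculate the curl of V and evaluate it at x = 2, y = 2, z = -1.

(∇×V)₁ = ∂V₃/∂y − ∂V₂/∂z = 4*x*y*z - 12*z + 4
(∇×V)₂ = ∂V₁/∂z − ∂V₃/∂x = 12*x^3 - 8*x - 2*y^2*z + 36*y
(∇×V)₃ = ∂V₂/∂x − ∂V₁/∂y = -36*z + 18
∇×V = (4*x*y*z - 12*z + 4, 12*x^3 - 8*x - 2*y^2*z + 36*y, -36*z + 18)
At (2, 2, -1): (0, 160, 54).

(0, 160, 54)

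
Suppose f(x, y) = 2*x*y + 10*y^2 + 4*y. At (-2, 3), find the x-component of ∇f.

(∇f)_1 = ∂f/∂x = 2*y
At (-2, 3): 6.

6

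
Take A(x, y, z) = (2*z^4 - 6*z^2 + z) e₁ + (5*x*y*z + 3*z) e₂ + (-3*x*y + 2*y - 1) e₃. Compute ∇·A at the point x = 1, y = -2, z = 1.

∂A₁/∂x = 0
∂A₂/∂y = 5*x*z
∂A₃/∂z = 0
∇·A = 5*x*z
At (1, -2, 1): 5.

5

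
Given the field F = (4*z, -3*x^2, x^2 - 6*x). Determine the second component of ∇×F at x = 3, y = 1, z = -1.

4

(∇×F)_2 = ∂F₁/∂z − ∂F₃/∂x
= 4 − (2*x - 6)
= -2*x + 10
At (3, 1, -1): 4.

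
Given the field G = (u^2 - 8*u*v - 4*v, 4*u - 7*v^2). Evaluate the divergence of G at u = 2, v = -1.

∂G₁/∂u = 2*u - 8*v
∂G₂/∂v = -14*v
∇·G = 2*u - 22*v
At (2, -1): 26.

26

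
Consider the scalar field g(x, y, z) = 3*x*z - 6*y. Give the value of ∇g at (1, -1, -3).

(-9, -6, 3)

∂g/∂x = 3*z
∂g/∂y = -6
∂g/∂z = 3*x
∇g = (3*z, -6, 3*x)
At (1, -1, -3): (-9, -6, 3).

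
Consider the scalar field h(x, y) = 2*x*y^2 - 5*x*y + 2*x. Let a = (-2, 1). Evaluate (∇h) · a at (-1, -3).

∂h/∂x = 2*y^2 - 5*y + 2
∂h/∂y = 4*x*y - 5*x
∇h at (-1, -3) = (35, 17)
∇h · a = (35)(-2) + (17)(1) = -53

-53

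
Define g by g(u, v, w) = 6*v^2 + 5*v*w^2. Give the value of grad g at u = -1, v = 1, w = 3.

(0, 57, 30)

∂g/∂u = 0
∂g/∂v = 12*v + 5*w^2
∂g/∂w = 10*v*w
∇g = (0, 12*v + 5*w^2, 10*v*w)
At (-1, 1, 3): (0, 57, 30).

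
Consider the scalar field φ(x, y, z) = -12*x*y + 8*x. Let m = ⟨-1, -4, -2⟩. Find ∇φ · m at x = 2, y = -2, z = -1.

64

∂φ/∂x = -12*y + 8
∂φ/∂y = -12*x
∂φ/∂z = 0
∇φ at (2, -2, -1) = (32, -24, 0)
∇φ · m = (32)(-1) + (-24)(-4) + (0)(-2) = 64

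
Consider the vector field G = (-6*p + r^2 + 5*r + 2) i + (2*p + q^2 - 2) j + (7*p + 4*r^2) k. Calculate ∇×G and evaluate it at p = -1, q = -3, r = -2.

(∇×G)₁ = ∂G₃/∂q − ∂G₂/∂r = 0
(∇×G)₂ = ∂G₁/∂r − ∂G₃/∂p = 2*r - 2
(∇×G)₃ = ∂G₂/∂p − ∂G₁/∂q = 2
∇×G = (0, 2*r - 2, 2)
At (-1, -3, -2): (0, -6, 2).

(0, -6, 2)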